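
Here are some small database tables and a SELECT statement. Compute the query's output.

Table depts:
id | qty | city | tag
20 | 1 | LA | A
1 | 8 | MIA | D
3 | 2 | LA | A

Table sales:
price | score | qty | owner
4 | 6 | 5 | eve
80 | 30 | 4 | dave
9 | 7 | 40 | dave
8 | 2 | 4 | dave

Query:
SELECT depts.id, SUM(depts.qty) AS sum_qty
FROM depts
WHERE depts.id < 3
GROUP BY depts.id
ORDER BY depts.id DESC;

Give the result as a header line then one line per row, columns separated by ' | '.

After WHERE (1 rows):
depts.id | depts.qty | depts.city | depts.tag
1 | 8 | MIA | D
After GROUP BY (1 rows):
depts.id | sum_qty
1 | 8
After ORDER BY (1 rows):
depts.id | sum_qty
1 | 8

== RESULT ==
depts.id | sum_qty
1 | 8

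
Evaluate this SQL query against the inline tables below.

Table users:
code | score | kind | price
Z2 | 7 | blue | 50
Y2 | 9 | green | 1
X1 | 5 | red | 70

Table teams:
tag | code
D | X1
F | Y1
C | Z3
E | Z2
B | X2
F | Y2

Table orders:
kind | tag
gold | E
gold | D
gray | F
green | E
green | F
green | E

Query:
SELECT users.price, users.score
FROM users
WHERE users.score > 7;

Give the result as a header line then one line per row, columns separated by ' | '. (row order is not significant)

== RESULT ==
users.price | users.score
1 | 9

Derivation:
After WHERE (1 rows):
users.code | users.score | users.kind | users.price
Y2 | 9 | green | 1
After SELECT (1 rows):
users.price | users.score
1 | 9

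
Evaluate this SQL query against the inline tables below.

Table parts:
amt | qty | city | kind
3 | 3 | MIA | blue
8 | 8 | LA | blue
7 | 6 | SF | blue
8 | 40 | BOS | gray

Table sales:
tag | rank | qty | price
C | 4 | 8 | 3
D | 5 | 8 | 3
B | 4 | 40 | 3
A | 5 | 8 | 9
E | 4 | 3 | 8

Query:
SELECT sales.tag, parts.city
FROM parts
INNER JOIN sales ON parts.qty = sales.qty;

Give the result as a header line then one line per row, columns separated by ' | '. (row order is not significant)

After JOIN sales (5 rows):
parts.amt | parts.qty | parts.city | parts.kind | sales.tag | sales.rank | sales.qty | sales.price
3 | 3 | MIA | blue | E | 4 | 3 | 8
8 | 8 | LA | blue | C | 4 | 8 | 3
8 | 8 | LA | blue | D | 5 | 8 | 3
8 | 8 | LA | blue | A | 5 | 8 | 9
8 | 40 | BOS | gray | B | 4 | 40 | 3
After SELECT (5 rows):
sales.tag | parts.city
E | MIA
C | LA
D | LA
A | LA
B | BOS

== RESULT ==
sales.tag | parts.city
E | MIA
C | LA
D | LA
A | LA
B | BOS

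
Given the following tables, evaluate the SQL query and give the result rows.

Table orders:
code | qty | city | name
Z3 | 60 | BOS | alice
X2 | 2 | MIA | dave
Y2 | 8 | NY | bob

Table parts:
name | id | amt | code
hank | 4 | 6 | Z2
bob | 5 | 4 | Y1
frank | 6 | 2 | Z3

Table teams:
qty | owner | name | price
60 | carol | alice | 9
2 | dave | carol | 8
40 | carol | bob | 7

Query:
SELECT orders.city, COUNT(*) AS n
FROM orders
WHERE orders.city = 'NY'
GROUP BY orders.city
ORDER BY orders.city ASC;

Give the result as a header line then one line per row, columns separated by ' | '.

After WHERE (1 rows):
orders.code | orders.qty | orders.city | orders.name
Y2 | 8 | NY | bob
After GROUP BY (1 rows):
orders.city | n
NY | 1
After ORDER BY (1 rows):
orders.city | n
NY | 1

== RESULT ==
orders.city | n
NY | 1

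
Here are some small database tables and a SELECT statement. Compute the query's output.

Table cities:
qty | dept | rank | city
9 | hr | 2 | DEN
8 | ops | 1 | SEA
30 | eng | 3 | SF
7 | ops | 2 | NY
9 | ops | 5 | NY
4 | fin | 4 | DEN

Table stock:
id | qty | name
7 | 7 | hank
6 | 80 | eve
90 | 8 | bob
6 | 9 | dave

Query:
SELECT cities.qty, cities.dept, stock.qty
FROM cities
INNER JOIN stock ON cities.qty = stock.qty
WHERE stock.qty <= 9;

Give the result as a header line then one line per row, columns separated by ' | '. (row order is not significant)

== RESULT ==
cities.qty | cities.dept | stock.qty
9 | hr | 9
8 | ops | 8
7 | ops | 7
9 | ops | 9

Derivation:
After JOIN stock (4 rows):
cities.qty | cities.dept | cities.rank | cities.city | stock.id | stock.qty | stock.name
9 | hr | 2 | DEN | 6 | 9 | dave
8 | ops | 1 | SEA | 90 | 8 | bob
7 | ops | 2 | NY | 7 | 7 | hank
9 | ops | 5 | NY | 6 | 9 | dave
After WHERE (4 rows):
cities.qty | cities.dept | cities.rank | cities.city | stock.id | stock.qty | stock.name
9 | hr | 2 | DEN | 6 | 9 | dave
8 | ops | 1 | SEA | 90 | 8 | bob
7 | ops | 2 | NY | 7 | 7 | hank
9 | ops | 5 | NY | 6 | 9 | dave
After SELECT (4 rows):
cities.qty | cities.dept | stock.qty
9 | hr | 9
8 | ops | 8
7 | ops | 7
9 | ops | 9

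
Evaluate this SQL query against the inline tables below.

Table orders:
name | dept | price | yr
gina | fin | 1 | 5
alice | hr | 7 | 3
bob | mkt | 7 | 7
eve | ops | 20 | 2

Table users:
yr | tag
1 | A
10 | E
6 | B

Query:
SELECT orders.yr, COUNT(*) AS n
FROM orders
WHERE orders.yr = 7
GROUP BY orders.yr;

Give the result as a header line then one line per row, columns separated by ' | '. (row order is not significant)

After WHERE (1 rows):
orders.name | orders.dept | orders.price | orders.yr
bob | mkt | 7 | 7
After GROUP BY (1 rows):
orders.yr | n
7 | 1

== RESULT ==
orders.yr | n
7 | 1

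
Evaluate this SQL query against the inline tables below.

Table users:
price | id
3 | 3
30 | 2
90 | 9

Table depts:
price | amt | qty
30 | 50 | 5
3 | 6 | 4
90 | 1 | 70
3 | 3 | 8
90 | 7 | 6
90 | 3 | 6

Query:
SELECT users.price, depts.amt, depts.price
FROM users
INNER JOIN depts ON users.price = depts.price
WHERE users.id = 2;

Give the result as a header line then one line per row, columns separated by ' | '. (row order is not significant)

After JOIN depts (6 rows):
users.price | users.id | depts.price | depts.amt | depts.qty
3 | 3 | 3 | 6 | 4
3 | 3 | 3 | 3 | 8
30 | 2 | 30 | 50 | 5
90 | 9 | 90 | 1 | 70
90 | 9 | 90 | 7 | 6
90 | 9 | 90 | 3 | 6
After WHERE (1 rows):
users.price | users.id | depts.price | depts.amt | depts.qty
30 | 2 | 30 | 50 | 5
After SELECT (1 rows):
users.price | depts.amt | depts.price
30 | 50 | 30

== RESULT ==
users.price | depts.amt | depts.price
30 | 50 | 30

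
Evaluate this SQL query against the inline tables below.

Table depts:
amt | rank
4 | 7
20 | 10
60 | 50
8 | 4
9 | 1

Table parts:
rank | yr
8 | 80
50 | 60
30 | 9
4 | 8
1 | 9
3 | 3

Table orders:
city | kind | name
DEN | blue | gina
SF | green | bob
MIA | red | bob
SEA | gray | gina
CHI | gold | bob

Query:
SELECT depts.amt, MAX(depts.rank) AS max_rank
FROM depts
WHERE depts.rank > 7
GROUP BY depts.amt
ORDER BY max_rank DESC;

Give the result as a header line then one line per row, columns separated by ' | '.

== RESULT ==
depts.amt | max_rank
60 | 50
20 | 10

Derivation:
After WHERE (2 rows):
depts.amt | depts.rank
20 | 10
60 | 50
After GROUP BY (2 rows):
depts.amt | max_rank
20 | 10
60 | 50
After ORDER BY (2 rows):
depts.amt | max_rank
60 | 50
20 | 10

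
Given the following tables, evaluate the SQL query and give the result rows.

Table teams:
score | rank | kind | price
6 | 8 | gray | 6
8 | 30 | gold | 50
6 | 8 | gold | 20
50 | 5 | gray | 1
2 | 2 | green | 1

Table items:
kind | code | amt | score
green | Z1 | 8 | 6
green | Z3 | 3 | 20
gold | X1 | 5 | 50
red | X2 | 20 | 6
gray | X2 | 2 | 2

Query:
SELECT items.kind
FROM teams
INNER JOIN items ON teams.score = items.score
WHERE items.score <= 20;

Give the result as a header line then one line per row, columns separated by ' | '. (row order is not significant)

After JOIN items (6 rows):
teams.score | teams.rank | teams.kind | teams.price | items.kind | items.code | items.amt | items.score
6 | 8 | gray | 6 | green | Z1 | 8 | 6
6 | 8 | gray | 6 | red | X2 | 20 | 6
6 | 8 | gold | 20 | green | Z1 | 8 | 6
6 | 8 | gold | 20 | red | X2 | 20 | 6
50 | 5 | gray | 1 | gold | X1 | 5 | 50
2 | 2 | green | 1 | gray | X2 | 2 | 2
After WHERE (5 rows):
teams.score | teams.rank | teams.kind | teams.price | items.kind | items.code | items.amt | items.score
6 | 8 | gray | 6 | green | Z1 | 8 | 6
6 | 8 | gray | 6 | red | X2 | 20 | 6
6 | 8 | gold | 20 | green | Z1 | 8 | 6
6 | 8 | gold | 20 | red | X2 | 20 | 6
2 | 2 | green | 1 | gray | X2 | 2 | 2
After SELECT (5 rows):
items.kind
green
red
green
red
gray

== RESULT ==
items.kind
green
red
green
red
gray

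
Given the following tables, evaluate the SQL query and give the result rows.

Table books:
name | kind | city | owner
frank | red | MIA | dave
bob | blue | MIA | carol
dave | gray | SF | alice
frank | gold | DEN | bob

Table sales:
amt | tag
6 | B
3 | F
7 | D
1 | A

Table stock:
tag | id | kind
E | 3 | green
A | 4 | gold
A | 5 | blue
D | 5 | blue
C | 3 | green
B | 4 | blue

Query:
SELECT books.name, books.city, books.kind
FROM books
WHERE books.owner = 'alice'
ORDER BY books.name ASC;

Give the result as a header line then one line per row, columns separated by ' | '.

After WHERE (1 rows):
books.name | books.kind | books.city | books.owner
dave | gray | SF | alice
After SELECT (1 rows):
books.name | books.city | books.kind
dave | SF | gray
After ORDER BY (1 rows):
books.name | books.city | books.kind
dave | SF | gray

== RESULT ==
books.name | books.city | books.kind
dave | SF | gray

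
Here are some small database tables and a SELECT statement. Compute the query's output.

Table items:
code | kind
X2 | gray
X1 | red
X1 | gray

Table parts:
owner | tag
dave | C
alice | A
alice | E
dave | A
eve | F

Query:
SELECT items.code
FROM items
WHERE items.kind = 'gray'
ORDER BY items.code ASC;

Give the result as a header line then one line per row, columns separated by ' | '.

After WHERE (2 rows):
items.code | items.kind
X2 | gray
X1 | gray
After SELECT (2 rows):
items.code
X2
X1
After ORDER BY (2 rows):
items.code
X1
X2

== RESULT ==
items.code
X1
X2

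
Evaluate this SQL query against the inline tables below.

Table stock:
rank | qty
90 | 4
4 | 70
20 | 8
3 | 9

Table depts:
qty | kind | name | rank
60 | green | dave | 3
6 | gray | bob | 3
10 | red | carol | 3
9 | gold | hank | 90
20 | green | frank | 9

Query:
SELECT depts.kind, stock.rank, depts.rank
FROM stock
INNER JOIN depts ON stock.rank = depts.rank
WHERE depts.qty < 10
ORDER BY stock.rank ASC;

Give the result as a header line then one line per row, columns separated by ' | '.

After JOIN depts (4 rows):
stock.rank | stock.qty | depts.qty | depts.kind | depts.name | depts.rank
90 | 4 | 9 | gold | hank | 90
3 | 9 | 60 | green | dave | 3
3 | 9 | 6 | gray | bob | 3
3 | 9 | 10 | red | carol | 3
After WHERE (2 rows):
stock.rank | stock.qty | depts.qty | depts.kind | depts.name | depts.rank
90 | 4 | 9 | gold | hank | 90
3 | 9 | 6 | gray | bob | 3
After SELECT (2 rows):
depts.kind | stock.rank | depts.rank
gold | 90 | 90
gray | 3 | 3
After ORDER BY (2 rows):
depts.kind | stock.rank | depts.rank
gray | 3 | 3
gold | 90 | 90

== RESULT ==
depts.kind | stock.rank | depts.rank
gray | 3 | 3
gold | 90 | 90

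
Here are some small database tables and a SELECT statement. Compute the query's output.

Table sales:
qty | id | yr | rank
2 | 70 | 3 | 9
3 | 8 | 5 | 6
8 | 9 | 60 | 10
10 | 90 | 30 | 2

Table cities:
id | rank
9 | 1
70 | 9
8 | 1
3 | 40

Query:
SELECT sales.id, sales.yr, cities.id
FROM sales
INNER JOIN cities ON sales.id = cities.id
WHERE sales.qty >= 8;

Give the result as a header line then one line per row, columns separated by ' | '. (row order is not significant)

== RESULT ==
sales.id | sales.yr | cities.id
9 | 60 | 9

Derivation:
After JOIN cities (3 rows):
sales.qty | sales.id | sales.yr | sales.rank | cities.id | cities.rank
2 | 70 | 3 | 9 | 70 | 9
3 | 8 | 5 | 6 | 8 | 1
8 | 9 | 60 | 10 | 9 | 1
After WHERE (1 rows):
sales.qty | sales.id | sales.yr | sales.rank | cities.id | cities.rank
8 | 9 | 60 | 10 | 9 | 1
After SELECT (1 rows):
sales.id | sales.yr | cities.id
9 | 60 | 9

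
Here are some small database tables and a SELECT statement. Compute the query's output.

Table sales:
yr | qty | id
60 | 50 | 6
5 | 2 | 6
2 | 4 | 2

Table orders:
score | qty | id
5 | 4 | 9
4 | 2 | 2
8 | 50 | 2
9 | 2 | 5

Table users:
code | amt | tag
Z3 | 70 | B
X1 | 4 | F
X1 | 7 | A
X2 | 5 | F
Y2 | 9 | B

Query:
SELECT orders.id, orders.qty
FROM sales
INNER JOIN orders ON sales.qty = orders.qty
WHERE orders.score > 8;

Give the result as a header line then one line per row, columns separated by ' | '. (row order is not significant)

== RESULT ==
orders.id | orders.qty
5 | 2

Derivation:
After JOIN orders (4 rows):
sales.yr | sales.qty | sales.id | orders.score | orders.qty | orders.id
60 | 50 | 6 | 8 | 50 | 2
5 | 2 | 6 | 4 | 2 | 2
5 | 2 | 6 | 9 | 2 | 5
2 | 4 | 2 | 5 | 4 | 9
After WHERE (1 rows):
sales.yr | sales.qty | sales.id | orders.score | orders.qty | orders.id
5 | 2 | 6 | 9 | 2 | 5
After SELECT (1 rows):
orders.id | orders.qty
5 | 2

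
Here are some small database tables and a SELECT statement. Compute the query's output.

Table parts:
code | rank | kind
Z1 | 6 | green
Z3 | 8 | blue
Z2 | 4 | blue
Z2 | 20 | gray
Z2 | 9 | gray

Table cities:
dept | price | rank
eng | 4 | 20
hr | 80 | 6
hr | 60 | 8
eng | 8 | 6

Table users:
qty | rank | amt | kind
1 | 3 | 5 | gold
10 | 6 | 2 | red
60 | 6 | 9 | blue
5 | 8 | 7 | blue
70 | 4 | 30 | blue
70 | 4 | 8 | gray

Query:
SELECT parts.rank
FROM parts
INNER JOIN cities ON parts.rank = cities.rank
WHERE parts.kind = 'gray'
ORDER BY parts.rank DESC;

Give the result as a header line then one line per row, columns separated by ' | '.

== RESULT ==
parts.rank
20

Derivation:
After JOIN cities (4 rows):
parts.code | parts.rank | parts.kind | cities.dept | cities.price | cities.rank
Z1 | 6 | green | hr | 80 | 6
Z1 | 6 | green | eng | 8 | 6
Z3 | 8 | blue | hr | 60 | 8
Z2 | 20 | gray | eng | 4 | 20
After WHERE (1 rows):
parts.code | parts.rank | parts.kind | cities.dept | cities.price | cities.rank
Z2 | 20 | gray | eng | 4 | 20
After SELECT (1 rows):
parts.rank
20
After ORDER BY (1 rows):
parts.rank
20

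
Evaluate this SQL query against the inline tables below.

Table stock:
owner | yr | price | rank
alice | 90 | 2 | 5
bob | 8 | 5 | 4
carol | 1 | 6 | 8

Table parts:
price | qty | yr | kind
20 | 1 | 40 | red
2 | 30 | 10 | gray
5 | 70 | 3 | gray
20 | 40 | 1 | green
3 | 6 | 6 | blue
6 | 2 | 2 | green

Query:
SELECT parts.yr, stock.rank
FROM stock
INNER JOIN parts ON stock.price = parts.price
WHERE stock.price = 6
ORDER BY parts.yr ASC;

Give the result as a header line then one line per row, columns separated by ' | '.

After JOIN parts (3 rows):
stock.owner | stock.yr | stock.price | stock.rank | parts.price | parts.qty | parts.yr | parts.kind
alice | 90 | 2 | 5 | 2 | 30 | 10 | gray
bob | 8 | 5 | 4 | 5 | 70 | 3 | gray
carol | 1 | 6 | 8 | 6 | 2 | 2 | green
After WHERE (1 rows):
stock.owner | stock.yr | stock.price | stock.rank | parts.price | parts.qty | parts.yr | parts.kind
carol | 1 | 6 | 8 | 6 | 2 | 2 | green
After SELECT (1 rows):
parts.yr | stock.rank
2 | 8
After ORDER BY (1 rows):
parts.yr | stock.rank
2 | 8

== RESULT ==
parts.yr | stock.rank
2 | 8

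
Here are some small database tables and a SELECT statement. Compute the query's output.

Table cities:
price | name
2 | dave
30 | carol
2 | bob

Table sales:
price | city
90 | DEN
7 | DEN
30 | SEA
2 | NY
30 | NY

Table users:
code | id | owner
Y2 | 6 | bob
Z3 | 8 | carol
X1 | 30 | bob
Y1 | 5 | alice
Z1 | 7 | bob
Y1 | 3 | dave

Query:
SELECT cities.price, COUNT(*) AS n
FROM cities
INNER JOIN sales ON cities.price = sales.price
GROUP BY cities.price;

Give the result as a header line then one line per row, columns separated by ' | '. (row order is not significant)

After JOIN sales (4 rows):
cities.price | cities.name | sales.price | sales.city
2 | dave | 2 | NY
30 | carol | 30 | SEA
30 | carol | 30 | NY
2 | bob | 2 | NY
After GROUP BY (2 rows):
cities.price | n
2 | 2
30 | 2

== RESULT ==
cities.price | n
2 | 2
30 | 2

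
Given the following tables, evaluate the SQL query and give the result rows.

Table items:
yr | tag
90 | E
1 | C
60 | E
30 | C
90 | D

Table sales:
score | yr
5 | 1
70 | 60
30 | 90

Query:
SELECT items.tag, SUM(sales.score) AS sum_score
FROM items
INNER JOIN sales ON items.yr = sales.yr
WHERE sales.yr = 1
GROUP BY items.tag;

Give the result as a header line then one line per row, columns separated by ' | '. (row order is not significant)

After JOIN sales (4 rows):
items.yr | items.tag | sales.score | sales.yr
90 | E | 30 | 90
1 | C | 5 | 1
60 | E | 70 | 60
90 | D | 30 | 90
After WHERE (1 rows):
items.yr | items.tag | sales.score | sales.yr
1 | C | 5 | 1
After GROUP BY (1 rows):
items.tag | sum_score
C | 5

== RESULT ==
items.tag | sum_score
C | 5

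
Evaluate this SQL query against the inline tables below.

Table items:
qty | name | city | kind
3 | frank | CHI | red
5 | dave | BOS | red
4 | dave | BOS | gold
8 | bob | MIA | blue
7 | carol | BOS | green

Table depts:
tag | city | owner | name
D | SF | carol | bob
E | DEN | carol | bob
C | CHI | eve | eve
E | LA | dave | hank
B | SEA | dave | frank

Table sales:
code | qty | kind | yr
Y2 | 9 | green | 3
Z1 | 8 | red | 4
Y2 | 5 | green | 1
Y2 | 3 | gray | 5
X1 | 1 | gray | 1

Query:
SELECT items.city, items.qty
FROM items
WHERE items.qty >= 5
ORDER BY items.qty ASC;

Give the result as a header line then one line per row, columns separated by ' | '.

== RESULT ==
items.city | items.qty
BOS | 5
BOS | 7
MIA | 8

Derivation:
After WHERE (3 rows):
items.qty | items.name | items.city | items.kind
5 | dave | BOS | red
8 | bob | MIA | blue
7 | carol | BOS | green
After SELECT (3 rows):
items.city | items.qty
BOS | 5
MIA | 8
BOS | 7
After ORDER BY (3 rows):
items.city | items.qty
BOS | 5
BOS | 7
MIA | 8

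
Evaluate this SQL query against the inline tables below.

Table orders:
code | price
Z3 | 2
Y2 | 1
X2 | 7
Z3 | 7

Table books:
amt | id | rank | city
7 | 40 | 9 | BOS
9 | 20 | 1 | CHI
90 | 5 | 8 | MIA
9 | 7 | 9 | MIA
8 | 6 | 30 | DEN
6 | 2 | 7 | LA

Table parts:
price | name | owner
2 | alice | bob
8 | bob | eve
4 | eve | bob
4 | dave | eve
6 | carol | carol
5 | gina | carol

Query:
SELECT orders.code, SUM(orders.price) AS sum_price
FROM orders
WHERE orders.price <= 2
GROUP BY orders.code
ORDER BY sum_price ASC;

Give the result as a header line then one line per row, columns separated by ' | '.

== RESULT ==
orders.code | sum_price
Y2 | 1
Z3 | 2

Derivation:
After WHERE (2 rows):
orders.code | orders.price
Z3 | 2
Y2 | 1
After GROUP BY (2 rows):
orders.code | sum_price
Z3 | 2
Y2 | 1
After ORDER BY (2 rows):
orders.code | sum_price
Y2 | 1
Z3 | 2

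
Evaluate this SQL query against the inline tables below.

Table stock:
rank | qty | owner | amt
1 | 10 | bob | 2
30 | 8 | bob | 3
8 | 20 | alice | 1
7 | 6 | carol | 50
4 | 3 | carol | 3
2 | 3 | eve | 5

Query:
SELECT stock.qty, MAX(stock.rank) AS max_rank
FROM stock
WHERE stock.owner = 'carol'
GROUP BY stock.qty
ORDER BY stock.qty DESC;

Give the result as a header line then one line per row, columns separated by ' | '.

After WHERE (2 rows):
stock.rank | stock.qty | stock.owner | stock.amt
7 | 6 | carol | 50
4 | 3 | carol | 3
After GROUP BY (2 rows):
stock.qty | max_rank
6 | 7
3 | 4
After ORDER BY (2 rows):
stock.qty | max_rank
6 | 7
3 | 4

== RESULT ==
stock.qty | max_rank
6 | 7
3 | 4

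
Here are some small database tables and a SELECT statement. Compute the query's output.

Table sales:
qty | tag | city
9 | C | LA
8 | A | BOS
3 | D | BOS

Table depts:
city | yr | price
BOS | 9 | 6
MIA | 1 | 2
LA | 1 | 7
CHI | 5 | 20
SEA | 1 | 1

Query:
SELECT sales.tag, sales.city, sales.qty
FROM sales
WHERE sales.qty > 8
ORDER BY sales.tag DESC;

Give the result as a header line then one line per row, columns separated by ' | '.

After WHERE (1 rows):
sales.qty | sales.tag | sales.city
9 | C | LA
After SELECT (1 rows):
sales.tag | sales.city | sales.qty
C | LA | 9
After ORDER BY (1 rows):
sales.tag | sales.city | sales.qty
C | LA | 9

== RESULT ==
sales.tag | sales.city | sales.qty
C | LA | 9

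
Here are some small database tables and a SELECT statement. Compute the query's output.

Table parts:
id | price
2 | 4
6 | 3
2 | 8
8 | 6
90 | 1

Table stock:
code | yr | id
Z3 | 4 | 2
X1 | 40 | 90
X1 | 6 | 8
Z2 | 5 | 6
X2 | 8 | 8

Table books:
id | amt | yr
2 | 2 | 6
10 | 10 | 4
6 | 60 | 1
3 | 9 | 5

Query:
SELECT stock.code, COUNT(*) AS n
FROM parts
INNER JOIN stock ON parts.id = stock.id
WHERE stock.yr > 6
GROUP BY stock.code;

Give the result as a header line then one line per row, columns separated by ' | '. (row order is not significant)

After JOIN stock (6 rows):
parts.id | parts.price | stock.code | stock.yr | stock.id
2 | 4 | Z3 | 4 | 2
6 | 3 | Z2 | 5 | 6
2 | 8 | Z3 | 4 | 2
8 | 6 | X1 | 6 | 8
8 | 6 | X2 | 8 | 8
90 | 1 | X1 | 40 | 90
After WHERE (2 rows):
parts.id | parts.price | stock.code | stock.yr | stock.id
8 | 6 | X2 | 8 | 8
90 | 1 | X1 | 40 | 90
After GROUP BY (2 rows):
stock.code | n
X2 | 1
X1 | 1

== RESULT ==
stock.code | n
X2 | 1
X1 | 1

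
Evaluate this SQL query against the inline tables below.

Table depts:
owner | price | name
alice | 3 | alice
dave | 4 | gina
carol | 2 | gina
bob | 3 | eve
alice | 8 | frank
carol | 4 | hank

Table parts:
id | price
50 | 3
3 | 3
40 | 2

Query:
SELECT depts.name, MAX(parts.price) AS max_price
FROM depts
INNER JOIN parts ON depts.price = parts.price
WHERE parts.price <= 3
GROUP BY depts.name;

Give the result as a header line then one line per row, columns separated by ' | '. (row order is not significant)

After JOIN parts (5 rows):
depts.owner | depts.price | depts.name | parts.id | parts.price
alice | 3 | alice | 50 | 3
alice | 3 | alice | 3 | 3
carol | 2 | gina | 40 | 2
bob | 3 | eve | 50 | 3
bob | 3 | eve | 3 | 3
After WHERE (5 rows):
depts.owner | depts.price | depts.name | parts.id | parts.price
alice | 3 | alice | 50 | 3
alice | 3 | alice | 3 | 3
carol | 2 | gina | 40 | 2
bob | 3 | eve | 50 | 3
bob | 3 | eve | 3 | 3
After GROUP BY (3 rows):
depts.name | max_price
alice | 3
gina | 2
eve | 3

== RESULT ==
depts.name | max_price
alice | 3
gina | 2
eve | 3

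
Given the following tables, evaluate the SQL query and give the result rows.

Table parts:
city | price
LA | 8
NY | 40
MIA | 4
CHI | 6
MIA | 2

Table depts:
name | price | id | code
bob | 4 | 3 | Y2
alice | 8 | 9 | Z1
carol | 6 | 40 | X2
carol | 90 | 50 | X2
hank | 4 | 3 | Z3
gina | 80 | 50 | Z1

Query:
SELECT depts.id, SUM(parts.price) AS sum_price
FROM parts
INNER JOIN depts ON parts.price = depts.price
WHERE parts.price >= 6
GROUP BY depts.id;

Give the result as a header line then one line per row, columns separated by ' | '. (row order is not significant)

== RESULT ==
depts.id | sum_price
9 | 8
40 | 6

Derivation:
After JOIN depts (4 rows):
parts.city | parts.price | depts.name | depts.price | depts.id | depts.code
LA | 8 | alice | 8 | 9 | Z1
MIA | 4 | bob | 4 | 3 | Y2
MIA | 4 | hank | 4 | 3 | Z3
CHI | 6 | carol | 6 | 40 | X2
After WHERE (2 rows):
parts.city | parts.price | depts.name | depts.price | depts.id | depts.code
LA | 8 | alice | 8 | 9 | Z1
CHI | 6 | carol | 6 | 40 | X2
After GROUP BY (2 rows):
depts.id | sum_price
9 | 8
40 | 6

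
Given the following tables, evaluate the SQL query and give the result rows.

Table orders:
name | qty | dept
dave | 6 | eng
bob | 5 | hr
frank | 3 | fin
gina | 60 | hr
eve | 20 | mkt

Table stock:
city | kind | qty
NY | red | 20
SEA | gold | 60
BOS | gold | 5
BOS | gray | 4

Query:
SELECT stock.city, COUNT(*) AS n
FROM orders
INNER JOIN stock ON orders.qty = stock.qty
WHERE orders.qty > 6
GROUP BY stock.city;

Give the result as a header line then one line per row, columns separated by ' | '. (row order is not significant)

== RESULT ==
stock.city | n
SEA | 1
NY | 1

Derivation:
After JOIN stock (3 rows):
orders.name | orders.qty | orders.dept | stock.city | stock.kind | stock.qty
bob | 5 | hr | BOS | gold | 5
gina | 60 | hr | SEA | gold | 60
eve | 20 | mkt | NY | red | 20
After WHERE (2 rows):
orders.name | orders.qty | orders.dept | stock.city | stock.kind | stock.qty
gina | 60 | hr | SEA | gold | 60
eve | 20 | mkt | NY | red | 20
After GROUP BY (2 rows):
stock.city | n
SEA | 1
NY | 1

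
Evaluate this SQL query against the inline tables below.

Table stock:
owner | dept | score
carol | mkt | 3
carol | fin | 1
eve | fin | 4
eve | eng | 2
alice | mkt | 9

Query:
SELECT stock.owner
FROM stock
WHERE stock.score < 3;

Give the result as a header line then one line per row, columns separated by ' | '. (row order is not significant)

After WHERE (2 rows):
stock.owner | stock.dept | stock.score
carol | fin | 1
eve | eng | 2
After SELECT (2 rows):
stock.owner
carol
eve

== RESULT ==
stock.owner
carol
eve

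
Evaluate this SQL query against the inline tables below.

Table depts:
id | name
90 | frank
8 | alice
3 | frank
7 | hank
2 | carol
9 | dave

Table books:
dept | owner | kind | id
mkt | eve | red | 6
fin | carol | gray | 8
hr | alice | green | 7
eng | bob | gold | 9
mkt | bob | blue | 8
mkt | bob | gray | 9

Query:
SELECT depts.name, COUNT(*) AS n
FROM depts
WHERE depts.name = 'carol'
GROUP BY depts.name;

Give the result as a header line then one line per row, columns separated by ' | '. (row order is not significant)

After WHERE (1 rows):
depts.id | depts.name
2 | carol
After GROUP BY (1 rows):
depts.name | n
carol | 1

== RESULT ==
depts.name | n
carol | 1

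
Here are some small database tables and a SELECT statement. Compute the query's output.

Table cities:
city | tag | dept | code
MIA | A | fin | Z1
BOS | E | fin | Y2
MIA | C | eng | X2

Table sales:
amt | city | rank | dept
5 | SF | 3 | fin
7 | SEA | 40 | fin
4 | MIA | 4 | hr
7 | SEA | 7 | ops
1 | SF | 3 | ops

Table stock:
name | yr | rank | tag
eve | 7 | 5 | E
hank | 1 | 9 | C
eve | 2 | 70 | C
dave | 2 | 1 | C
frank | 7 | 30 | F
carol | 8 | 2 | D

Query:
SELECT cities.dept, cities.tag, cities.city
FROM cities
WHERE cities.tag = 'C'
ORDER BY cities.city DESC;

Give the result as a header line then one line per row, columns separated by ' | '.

== RESULT ==
cities.dept | cities.tag | cities.city
eng | C | MIA

Derivation:
After WHERE (1 rows):
cities.city | cities.tag | cities.dept | cities.code
MIA | C | eng | X2
After SELECT (1 rows):
cities.dept | cities.tag | cities.city
eng | C | MIA
After ORDER BY (1 rows):
cities.dept | cities.tag | cities.city
eng | C | MIA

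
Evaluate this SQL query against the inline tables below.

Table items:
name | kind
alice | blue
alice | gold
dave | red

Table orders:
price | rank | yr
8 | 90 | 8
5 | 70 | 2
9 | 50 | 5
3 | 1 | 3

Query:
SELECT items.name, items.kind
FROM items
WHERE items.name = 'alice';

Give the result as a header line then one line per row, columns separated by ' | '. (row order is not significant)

After WHERE (2 rows):
items.name | items.kind
alice | blue
alice | gold
After SELECT (2 rows):
items.name | items.kind
alice | blue
alice | gold

== RESULT ==
items.name | items.kind
alice | blue
alice | gold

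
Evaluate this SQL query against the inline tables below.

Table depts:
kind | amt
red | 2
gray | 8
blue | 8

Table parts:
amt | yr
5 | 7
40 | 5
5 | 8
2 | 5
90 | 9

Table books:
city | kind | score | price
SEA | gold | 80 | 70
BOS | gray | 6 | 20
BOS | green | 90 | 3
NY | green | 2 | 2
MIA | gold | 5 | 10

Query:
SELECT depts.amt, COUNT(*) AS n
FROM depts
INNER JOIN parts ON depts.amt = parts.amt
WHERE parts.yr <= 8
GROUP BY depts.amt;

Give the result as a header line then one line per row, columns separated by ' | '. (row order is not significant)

After JOIN parts (1 rows):
depts.kind | depts.amt | parts.amt | parts.yr
red | 2 | 2 | 5
After WHERE (1 rows):
depts.kind | depts.amt | parts.amt | parts.yr
red | 2 | 2 | 5
After GROUP BY (1 rows):
depts.amt | n
2 | 1

== RESULT ==
depts.amt | n
2 | 1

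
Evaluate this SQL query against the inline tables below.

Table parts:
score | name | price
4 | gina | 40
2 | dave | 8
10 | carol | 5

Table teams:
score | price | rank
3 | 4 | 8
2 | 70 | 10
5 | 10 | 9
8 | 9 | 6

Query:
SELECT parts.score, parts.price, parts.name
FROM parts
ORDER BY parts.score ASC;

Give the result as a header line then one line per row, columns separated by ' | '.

After SELECT (3 rows):
parts.score | parts.price | parts.name
4 | 40 | gina
2 | 8 | dave
10 | 5 | carol
After ORDER BY (3 rows):
parts.score | parts.price | parts.name
2 | 8 | dave
4 | 40 | gina
10 | 5 | carol

== RESULT ==
parts.score | parts.price | parts.name
2 | 8 | dave
4 | 40 | gina
10 | 5 | carol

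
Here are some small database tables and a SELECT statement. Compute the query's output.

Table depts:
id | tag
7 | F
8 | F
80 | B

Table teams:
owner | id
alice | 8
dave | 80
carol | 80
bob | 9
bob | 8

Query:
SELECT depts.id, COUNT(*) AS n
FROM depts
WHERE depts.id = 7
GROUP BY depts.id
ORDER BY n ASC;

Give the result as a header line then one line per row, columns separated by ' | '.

== RESULT ==
depts.id | n
7 | 1

Derivation:
After WHERE (1 rows):
depts.id | depts.tag
7 | F
After GROUP BY (1 rows):
depts.id | n
7 | 1
After ORDER BY (1 rows):
depts.id | n
7 | 1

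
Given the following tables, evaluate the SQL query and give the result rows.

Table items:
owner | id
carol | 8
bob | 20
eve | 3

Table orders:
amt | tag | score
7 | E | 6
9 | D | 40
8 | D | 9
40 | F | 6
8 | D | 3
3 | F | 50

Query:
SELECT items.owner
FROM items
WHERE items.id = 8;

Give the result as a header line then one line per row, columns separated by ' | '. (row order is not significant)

After WHERE (1 rows):
items.owner | items.id
carol | 8
After SELECT (1 rows):
items.owner
carol

== RESULT ==
items.owner
carol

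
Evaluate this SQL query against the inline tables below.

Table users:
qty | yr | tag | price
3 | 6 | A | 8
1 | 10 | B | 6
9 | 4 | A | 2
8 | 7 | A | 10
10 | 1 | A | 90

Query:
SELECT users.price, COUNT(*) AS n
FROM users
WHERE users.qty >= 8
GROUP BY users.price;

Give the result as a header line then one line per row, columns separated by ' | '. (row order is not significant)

After WHERE (3 rows):
users.qty | users.yr | users.tag | users.price
9 | 4 | A | 2
8 | 7 | A | 10
10 | 1 | A | 90
After GROUP BY (3 rows):
users.price | n
2 | 1
10 | 1
90 | 1

== RESULT ==
users.price | n
2 | 1
10 | 1
90 | 1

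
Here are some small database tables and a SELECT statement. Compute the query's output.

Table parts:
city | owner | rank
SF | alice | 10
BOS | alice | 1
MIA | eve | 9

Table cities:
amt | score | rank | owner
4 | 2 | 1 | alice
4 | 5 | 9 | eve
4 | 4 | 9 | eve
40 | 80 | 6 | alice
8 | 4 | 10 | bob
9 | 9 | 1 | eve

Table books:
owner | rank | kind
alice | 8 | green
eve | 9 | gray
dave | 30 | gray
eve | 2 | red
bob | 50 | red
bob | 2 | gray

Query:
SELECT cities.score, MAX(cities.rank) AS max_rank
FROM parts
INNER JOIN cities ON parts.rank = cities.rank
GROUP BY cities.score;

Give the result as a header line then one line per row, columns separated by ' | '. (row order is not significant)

== RESULT ==
cities.score | max_rank
4 | 10
2 | 1
9 | 1
5 | 9

Derivation:
After JOIN cities (5 rows):
parts.city | parts.owner | parts.rank | cities.amt | cities.score | cities.rank | cities.owner
SF | alice | 10 | 8 | 4 | 10 | bob
BOS | alice | 1 | 4 | 2 | 1 | alice
BOS | alice | 1 | 9 | 9 | 1 | eve
MIA | eve | 9 | 4 | 5 | 9 | eve
MIA | eve | 9 | 4 | 4 | 9 | eve
After GROUP BY (4 rows):
cities.score | max_rank
4 | 10
2 | 1
9 | 1
5 | 9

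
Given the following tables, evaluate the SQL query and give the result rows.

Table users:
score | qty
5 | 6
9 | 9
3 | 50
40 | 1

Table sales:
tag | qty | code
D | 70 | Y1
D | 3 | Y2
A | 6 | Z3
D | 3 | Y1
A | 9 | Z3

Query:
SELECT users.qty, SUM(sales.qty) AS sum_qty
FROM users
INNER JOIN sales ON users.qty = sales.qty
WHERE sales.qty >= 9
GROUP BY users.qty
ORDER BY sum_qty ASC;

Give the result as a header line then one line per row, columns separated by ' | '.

After JOIN sales (2 rows):
users.score | users.qty | sales.tag | sales.qty | sales.code
5 | 6 | A | 6 | Z3
9 | 9 | A | 9 | Z3
After WHERE (1 rows):
users.score | users.qty | sales.tag | sales.qty | sales.code
9 | 9 | A | 9 | Z3
After GROUP BY (1 rows):
users.qty | sum_qty
9 | 9
After ORDER BY (1 rows):
users.qty | sum_qty
9 | 9

== RESULT ==
users.qty | sum_qty
9 | 9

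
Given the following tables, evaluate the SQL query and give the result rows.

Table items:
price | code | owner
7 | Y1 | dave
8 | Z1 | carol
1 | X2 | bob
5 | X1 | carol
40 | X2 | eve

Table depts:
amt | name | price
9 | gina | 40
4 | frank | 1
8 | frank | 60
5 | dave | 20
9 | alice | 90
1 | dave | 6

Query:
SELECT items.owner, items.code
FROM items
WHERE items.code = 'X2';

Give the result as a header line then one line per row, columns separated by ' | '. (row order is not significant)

After WHERE (2 rows):
items.price | items.code | items.owner
1 | X2 | bob
40 | X2 | eve
After SELECT (2 rows):
items.owner | items.code
bob | X2
eve | X2

== RESULT ==
items.owner | items.code
bob | X2
eve | X2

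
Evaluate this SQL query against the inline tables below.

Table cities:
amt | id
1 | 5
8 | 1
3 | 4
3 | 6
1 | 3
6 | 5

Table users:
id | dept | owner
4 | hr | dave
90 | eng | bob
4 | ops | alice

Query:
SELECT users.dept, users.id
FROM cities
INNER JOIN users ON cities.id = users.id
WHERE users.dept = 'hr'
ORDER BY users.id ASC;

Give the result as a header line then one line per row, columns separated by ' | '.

== RESULT ==
users.dept | users.id
hr | 4

Derivation:
After JOIN users (2 rows):
cities.amt | cities.id | users.id | users.dept | users.owner
3 | 4 | 4 | hr | dave
3 | 4 | 4 | ops | alice
After WHERE (1 rows):
cities.amt | cities.id | users.id | users.dept | users.owner
3 | 4 | 4 | hr | dave
After SELECT (1 rows):
users.dept | users.id
hr | 4
After ORDER BY (1 rows):
users.dept | users.id
hr | 4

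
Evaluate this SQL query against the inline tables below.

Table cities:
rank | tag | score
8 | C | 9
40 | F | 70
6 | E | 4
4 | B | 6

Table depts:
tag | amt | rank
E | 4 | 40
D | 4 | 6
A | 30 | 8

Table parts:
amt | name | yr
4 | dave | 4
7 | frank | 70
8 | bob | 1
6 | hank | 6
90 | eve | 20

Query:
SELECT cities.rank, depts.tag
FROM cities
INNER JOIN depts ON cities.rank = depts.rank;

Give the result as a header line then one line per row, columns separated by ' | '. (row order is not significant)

== RESULT ==
cities.rank | depts.tag
8 | A
40 | E
6 | D

Derivation:
After JOIN depts (3 rows):
cities.rank | cities.tag | cities.score | depts.tag | depts.amt | depts.rank
8 | C | 9 | A | 30 | 8
40 | F | 70 | E | 4 | 40
6 | E | 4 | D | 4 | 6
After SELECT (3 rows):
cities.rank | depts.tag
8 | A
40 | E
6 | D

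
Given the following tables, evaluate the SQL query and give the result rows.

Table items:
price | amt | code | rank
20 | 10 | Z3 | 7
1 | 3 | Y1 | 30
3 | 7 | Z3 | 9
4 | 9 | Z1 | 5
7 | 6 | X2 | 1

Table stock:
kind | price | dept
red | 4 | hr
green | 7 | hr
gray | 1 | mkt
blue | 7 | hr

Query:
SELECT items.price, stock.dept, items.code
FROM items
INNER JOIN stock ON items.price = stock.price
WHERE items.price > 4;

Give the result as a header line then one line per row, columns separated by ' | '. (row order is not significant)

== RESULT ==
items.price | stock.dept | items.code
7 | hr | X2
7 | hr | X2

Derivation:
After JOIN stock (4 rows):
items.price | items.amt | items.code | items.rank | stock.kind | stock.price | stock.dept
1 | 3 | Y1 | 30 | gray | 1 | mkt
4 | 9 | Z1 | 5 | red | 4 | hr
7 | 6 | X2 | 1 | green | 7 | hr
7 | 6 | X2 | 1 | blue | 7 | hr
After WHERE (2 rows):
items.price | items.amt | items.code | items.rank | stock.kind | stock.price | stock.dept
7 | 6 | X2 | 1 | green | 7 | hr
7 | 6 | X2 | 1 | blue | 7 | hr
After SELECT (2 rows):
items.price | stock.dept | items.code
7 | hr | X2
7 | hr | X2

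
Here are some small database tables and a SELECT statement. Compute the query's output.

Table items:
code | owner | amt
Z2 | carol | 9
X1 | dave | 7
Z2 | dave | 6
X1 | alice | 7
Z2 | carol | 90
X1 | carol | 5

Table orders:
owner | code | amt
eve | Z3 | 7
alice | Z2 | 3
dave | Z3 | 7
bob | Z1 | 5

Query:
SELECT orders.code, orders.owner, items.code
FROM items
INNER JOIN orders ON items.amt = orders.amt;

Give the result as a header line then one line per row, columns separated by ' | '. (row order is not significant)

== RESULT ==
orders.code | orders.owner | items.code
Z3 | eve | X1
Z3 | dave | X1
Z3 | eve | X1
Z3 | dave | X1
Z1 | bob | X1

Derivation:
After JOIN orders (5 rows):
items.code | items.owner | items.amt | orders.owner | orders.code | orders.amt
X1 | dave | 7 | eve | Z3 | 7
X1 | dave | 7 | dave | Z3 | 7
X1 | alice | 7 | eve | Z3 | 7
X1 | alice | 7 | dave | Z3 | 7
X1 | carol | 5 | bob | Z1 | 5
After SELECT (5 rows):
orders.code | orders.owner | items.code
Z3 | eve | X1
Z3 | dave | X1
Z3 | eve | X1
Z3 | dave | X1
Z1 | bob | X1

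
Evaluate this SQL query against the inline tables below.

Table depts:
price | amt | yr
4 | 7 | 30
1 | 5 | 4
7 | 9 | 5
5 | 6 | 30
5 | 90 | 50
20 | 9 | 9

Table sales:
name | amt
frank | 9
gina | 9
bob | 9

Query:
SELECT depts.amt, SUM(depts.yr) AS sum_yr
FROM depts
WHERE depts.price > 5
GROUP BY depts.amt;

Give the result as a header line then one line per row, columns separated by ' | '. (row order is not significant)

== RESULT ==
depts.amt | sum_yr
9 | 14

Derivation:
After WHERE (2 rows):
depts.price | depts.amt | depts.yr
7 | 9 | 5
20 | 9 | 9
After GROUP BY (1 rows):
depts.amt | sum_yr
9 | 14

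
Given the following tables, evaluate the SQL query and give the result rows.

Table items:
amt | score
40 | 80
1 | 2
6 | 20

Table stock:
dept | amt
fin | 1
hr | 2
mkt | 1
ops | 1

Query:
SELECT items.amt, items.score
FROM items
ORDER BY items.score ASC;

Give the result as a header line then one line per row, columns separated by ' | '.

== RESULT ==
items.amt | items.score
1 | 2
6 | 20
40 | 80

Derivation:
After SELECT (3 rows):
items.amt | items.score
40 | 80
1 | 2
6 | 20
After ORDER BY (3 rows):
items.amt | items.score
1 | 2
6 | 20
40 | 80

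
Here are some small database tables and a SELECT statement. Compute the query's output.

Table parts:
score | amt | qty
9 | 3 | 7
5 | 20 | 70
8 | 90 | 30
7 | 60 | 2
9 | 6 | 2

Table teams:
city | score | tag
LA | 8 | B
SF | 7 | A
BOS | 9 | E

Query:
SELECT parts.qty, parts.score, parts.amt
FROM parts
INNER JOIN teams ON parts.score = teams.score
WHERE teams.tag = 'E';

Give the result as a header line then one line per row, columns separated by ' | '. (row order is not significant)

== RESULT ==
parts.qty | parts.score | parts.amt
7 | 9 | 3
2 | 9 | 6

Derivation:
After JOIN teams (4 rows):
parts.score | parts.amt | parts.qty | teams.city | teams.score | teams.tag
9 | 3 | 7 | BOS | 9 | E
8 | 90 | 30 | LA | 8 | B
7 | 60 | 2 | SF | 7 | A
9 | 6 | 2 | BOS | 9 | E
After WHERE (2 rows):
parts.score | parts.amt | parts.qty | teams.city | teams.score | teams.tag
9 | 3 | 7 | BOS | 9 | E
9 | 6 | 2 | BOS | 9 | E
After SELECT (2 rows):
parts.qty | parts.score | parts.amt
7 | 9 | 3
2 | 9 | 6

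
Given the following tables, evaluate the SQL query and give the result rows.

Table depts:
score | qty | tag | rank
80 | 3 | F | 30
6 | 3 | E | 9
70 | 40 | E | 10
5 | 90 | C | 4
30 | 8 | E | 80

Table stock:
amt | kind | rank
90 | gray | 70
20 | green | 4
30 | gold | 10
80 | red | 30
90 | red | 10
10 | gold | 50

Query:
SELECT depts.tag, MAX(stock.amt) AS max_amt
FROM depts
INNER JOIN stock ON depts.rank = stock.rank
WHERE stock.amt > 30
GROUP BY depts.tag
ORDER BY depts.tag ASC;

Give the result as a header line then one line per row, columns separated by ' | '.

== RESULT ==
depts.tag | max_amt
E | 90
F | 80

Derivation:
After JOIN stock (4 rows):
depts.score | depts.qty | depts.tag | depts.rank | stock.amt | stock.kind | stock.rank
80 | 3 | F | 30 | 80 | red | 30
70 | 40 | E | 10 | 30 | gold | 10
70 | 40 | E | 10 | 90 | red | 10
5 | 90 | C | 4 | 20 | green | 4
After WHERE (2 rows):
depts.score | depts.qty | depts.tag | depts.rank | stock.amt | stock.kind | stock.rank
80 | 3 | F | 30 | 80 | red | 30
70 | 40 | E | 10 | 90 | red | 10
After GROUP BY (2 rows):
depts.tag | max_amt
F | 80
E | 90
After ORDER BY (2 rows):
depts.tag | max_amt
E | 90
F | 80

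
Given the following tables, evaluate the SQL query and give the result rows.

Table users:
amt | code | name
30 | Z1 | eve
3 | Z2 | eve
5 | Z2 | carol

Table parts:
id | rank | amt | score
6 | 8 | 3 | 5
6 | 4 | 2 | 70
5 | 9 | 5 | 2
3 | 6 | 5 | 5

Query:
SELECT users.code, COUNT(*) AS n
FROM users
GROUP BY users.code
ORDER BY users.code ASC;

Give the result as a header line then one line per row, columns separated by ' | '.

== RESULT ==
users.code | n
Z1 | 1
Z2 | 2

Derivation:
After GROUP BY (2 rows):
users.code | n
Z1 | 1
Z2 | 2
After ORDER BY (2 rows):
users.code | n
Z1 | 1
Z2 | 2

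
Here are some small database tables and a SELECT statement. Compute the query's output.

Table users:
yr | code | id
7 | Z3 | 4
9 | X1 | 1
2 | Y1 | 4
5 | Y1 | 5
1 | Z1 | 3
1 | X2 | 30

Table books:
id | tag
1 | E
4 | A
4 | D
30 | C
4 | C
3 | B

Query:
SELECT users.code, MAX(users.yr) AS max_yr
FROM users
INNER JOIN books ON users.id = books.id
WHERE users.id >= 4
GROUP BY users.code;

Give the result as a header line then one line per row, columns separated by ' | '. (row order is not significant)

== RESULT ==
users.code | max_yr
Z3 | 7
Y1 | 2
X2 | 1

Derivation:
After JOIN books (9 rows):
users.yr | users.code | users.id | books.id | books.tag
7 | Z3 | 4 | 4 | A
7 | Z3 | 4 | 4 | D
7 | Z3 | 4 | 4 | C
9 | X1 | 1 | 1 | E
2 | Y1 | 4 | 4 | A
2 | Y1 | 4 | 4 | D
2 | Y1 | 4 | 4 | C
1 | Z1 | 3 | 3 | B
1 | X2 | 30 | 30 | C
After WHERE (7 rows):
users.yr | users.code | users.id | books.id | books.tag
7 | Z3 | 4 | 4 | A
7 | Z3 | 4 | 4 | D
7 | Z3 | 4 | 4 | C
2 | Y1 | 4 | 4 | A
2 | Y1 | 4 | 4 | D
2 | Y1 | 4 | 4 | C
1 | X2 | 30 | 30 | C
After GROUP BY (3 rows):
users.code | max_yr
Z3 | 7
Y1 | 2
X2 | 1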